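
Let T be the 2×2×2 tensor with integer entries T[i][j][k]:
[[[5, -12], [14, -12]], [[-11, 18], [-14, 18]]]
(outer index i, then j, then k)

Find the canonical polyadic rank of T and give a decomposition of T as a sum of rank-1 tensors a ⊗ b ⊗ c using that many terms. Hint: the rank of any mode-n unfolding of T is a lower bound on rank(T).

rank(T) = 2

Lower bound: the mode-1 unfolding of T (rows indexed by i, columns by (j,k) = (0,0), (0,1), (1,0), (1,1)) is [[5, -12, 14, -12], [-11, 18, -14, 18]].
There the 2×2 minor on rows i ∈ {0, 1}, columns (j,k) ∈ {(0,0), (0,1)} is det [[5, -12], [-11, 18]] = -42 ≠ 0, so this unfolding has rank ≥ 2; CP rank is at least every unfolding rank, so rank(T) ≥ 2. (This is only a lower bound: in general the CP rank may exceed every unfolding rank, so we still need to exhibit 2 rank-1 terms summing to T.)
Upper bound — finding two terms. Write S_k = T[:,:,k] for the frontal slices: S₀ = [[5, 14], [-11, -14]], S₁ = [[-12, -12], [18, 18]].
If T = a₁ ⊗ b₁ ⊗ c₁ + a₂ ⊗ b₂ ⊗ c₂ then each S_k = c₁[k]·a₁b₁ᵀ + c₂[k]·a₂b₂ᵀ. S₀ and S₁ are linearly independent, so a₁b₁ᵀ and a₂b₂ᵀ must span the same plane of matrices: they are the rank-1 matrices of the form x·S₀ + y·S₁.
det(x·S₀ + y·S₁) is 84·x² − 126·xy = 42·(2·x − 3·y)(x), vanishing at (x:y) = (3:2) and (0:1).
M₁ = 3·S₀ + 2·S₁ = [[-9, 18], [3, -6]] = (-3)·[3, -1][1, -2]ᵀ and M₂ = S₁ = [[-12, -12], [18, 18]] = (-6)·[2, -3][1, 1]ᵀ, so take a₁ = [3, -1], b₁ = [1, -2], a₂ = [2, -3], b₂ = [1, 1].
Each slice is an integer combination of E₁ = a₁b₁ᵀ and E₂ = a₂b₂ᵀ: S₀ = −E₁ + 4·E₂, S₁ = −6·E₂; reading off coefficients, c₁ = [-1, 0] and c₂ = [4, -6].
Hence T = [3, -1] ⊗ [1, -2] ⊗ [-1, 0] + [2, -3] ⊗ [1, 1] ⊗ [4, -6], so rank(T) ≤ 2.
These bounds meet, so rank(T) = 2.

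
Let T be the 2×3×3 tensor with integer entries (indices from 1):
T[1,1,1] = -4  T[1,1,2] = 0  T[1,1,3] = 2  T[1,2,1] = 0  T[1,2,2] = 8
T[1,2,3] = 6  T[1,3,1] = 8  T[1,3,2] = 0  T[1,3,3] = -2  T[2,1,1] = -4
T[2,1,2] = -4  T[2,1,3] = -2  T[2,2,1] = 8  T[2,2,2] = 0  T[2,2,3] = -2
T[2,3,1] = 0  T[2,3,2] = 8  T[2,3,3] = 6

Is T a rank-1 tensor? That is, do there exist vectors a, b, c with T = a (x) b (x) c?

No

The mode-3 unfolding of T (rows indexed by k, columns by (i,j) = (1,1), (1,2), (1,3), (2,1), (2,2), (2,3)) is [[-4, 0, 8, -4, 8, 0], [0, 8, 0, -4, 0, 8], [2, 6, -2, -2, -2, 6]].
There the 3×3 minor on rows k ∈ {1, 2, 3}, columns (i,j) ∈ {(1,1), (1,2), (1,3)} is det [[-4, 0, 8], [0, 8, 0], [2, 6, -2]] = -64 ≠ 0, so this unfolding has rank ≥ 3; CP rank is at least every unfolding rank, so rank(T) ≥ 3.
In particular rank(T) ≥ 3 > 1, so T is not rank-1.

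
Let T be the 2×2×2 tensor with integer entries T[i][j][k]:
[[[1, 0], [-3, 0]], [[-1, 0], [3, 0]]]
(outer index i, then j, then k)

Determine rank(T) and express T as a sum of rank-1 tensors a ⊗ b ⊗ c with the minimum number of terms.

rank(T) = 1

Lower bound: T ≠ 0 (e.g. T[0,0,0] = 1), so rank(T) ≥ 1.
Upper bound: if T = a ⊗ b ⊗ c then every fibre of T is a multiple of the corresponding factor, so read the factors off the fibres through the nonzero entry T[0,0,0] = 1.
The mode-1 fibre T[:,0,0] = [1, -1] gives a = [1, -1] (primitive direction); the mode-2 fibre T[0,:,0] = [1, -3] gives b = [1, -3]; then c[k] = T[0,0,k] / (a[0]·b[0]) = [1, 0] / 1 = [1, 0].
Expanding [1, -1] ⊗ [1, -3] ⊗ [1, 0] reproduces all 8 entries of T, so T = [1, -1] ⊗ [1, -3] ⊗ [1, 0] and rank(T) ≤ 1.
These bounds meet, so rank(T) = 1.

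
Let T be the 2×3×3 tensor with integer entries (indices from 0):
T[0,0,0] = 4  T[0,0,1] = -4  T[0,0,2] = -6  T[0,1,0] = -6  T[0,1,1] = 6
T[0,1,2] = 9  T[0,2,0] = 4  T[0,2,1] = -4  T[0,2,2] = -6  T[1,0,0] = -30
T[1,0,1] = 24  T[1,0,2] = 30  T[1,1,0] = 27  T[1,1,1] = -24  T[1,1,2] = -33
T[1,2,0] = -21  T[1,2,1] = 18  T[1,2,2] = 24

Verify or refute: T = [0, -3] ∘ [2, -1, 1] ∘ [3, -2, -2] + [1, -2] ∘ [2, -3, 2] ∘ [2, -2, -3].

No

Reconstruct entry (1,0,0) from the claimed factors: Σₗ aₗ[1]bₗ[0]cₗ[0] = (-3)·(2)·(3) + (-2)·(2)·(2) = -26, but T[1,0,0] = -30. The claim is false.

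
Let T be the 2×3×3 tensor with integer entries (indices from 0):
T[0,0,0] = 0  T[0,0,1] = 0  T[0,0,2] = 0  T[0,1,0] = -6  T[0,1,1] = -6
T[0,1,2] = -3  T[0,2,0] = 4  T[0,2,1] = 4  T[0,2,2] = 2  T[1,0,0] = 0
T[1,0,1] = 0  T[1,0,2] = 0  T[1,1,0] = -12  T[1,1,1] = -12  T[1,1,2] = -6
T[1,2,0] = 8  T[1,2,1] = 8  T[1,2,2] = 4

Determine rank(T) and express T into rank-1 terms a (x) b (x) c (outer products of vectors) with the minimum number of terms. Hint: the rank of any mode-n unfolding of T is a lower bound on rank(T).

rank(T) = 1

Lower bound: T ≠ 0 (e.g. T[0,1,0] = -6), so rank(T) ≥ 1.
Upper bound: if T = a (x) b (x) c then every fibre of T is a multiple of the corresponding factor, so read the factors off the fibres through the nonzero entry T[0,1,0] = -6.
The mode-1 fibre T[:,1,0] = [-6, -12] gives a = (1, 2) (primitive direction); the mode-2 fibre T[0,:,0] = [0, -6, 4] gives b = (0, 3, -2); then c[k] = T[0,1,k] / (a[0]·b[1]) = [-6, -6, -3] / 3 = (-2, -2, -1).
Expanding (1, 2) (x) (0, 3, -2) (x) (-2, -2, -1) reproduces all 18 entries of T, so T = (1, 2) (x) (0, 3, -2) (x) (-2, -2, -1) and rank(T) ≤ 1.
These bounds meet, so rank(T) = 1.
Check entry T[1,2,2] = 4: (2)·(-2)·(-1) = 4.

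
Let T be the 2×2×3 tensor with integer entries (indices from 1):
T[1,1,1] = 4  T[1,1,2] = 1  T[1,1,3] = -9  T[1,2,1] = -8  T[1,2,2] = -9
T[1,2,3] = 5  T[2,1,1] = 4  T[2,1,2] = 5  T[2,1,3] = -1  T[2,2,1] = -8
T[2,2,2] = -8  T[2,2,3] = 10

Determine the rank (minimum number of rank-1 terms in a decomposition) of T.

Lower bound: the mode-3 unfolding of T (rows indexed by k, columns by (i,j) = (1,1), (1,2), (2,1), (2,2)) is [[4, -8, 4, -8], [1, -9, 5, -8], [-9, 5, -1, 10]].
There the 3×3 minor on rows k ∈ {1, 2, 3}, columns (i,j) ∈ {(1,1), (1,2), (2,1)} is det [[4, -8, 4], [1, -9, 5], [-9, 5, -1]] = -16 ≠ 0, so this unfolding has rank ≥ 3; CP rank is at least every unfolding rank, so rank(T) ≥ 3. (Flattening ranks never certify an upper bound on CP rank; for that we must actually write T with 3 rank-1 terms.)
Upper bound: T is a sum of 3 rank-1 terms, T = [1, -1] ⊗ [1, 1] ⊗ [0, 1, -1] + [1, 1] ⊗ [1, -2] ⊗ [4, 4, -4] + [2, -1] ⊗ [2, 1] ⊗ [0, -1, -1] (one valid choice — decompositions are not unique — normalised so each a, b is primitive with positive first nonzero entry; check it by expanding all entries), so rank(T) ≤ 3.
These bounds meet, so rank(T) = 3.
Check entry T[1,2,2] = -9: (1)·(1)·(1) + (1)·(-2)·(4) + (2)·(1)·(-1) = -9.

3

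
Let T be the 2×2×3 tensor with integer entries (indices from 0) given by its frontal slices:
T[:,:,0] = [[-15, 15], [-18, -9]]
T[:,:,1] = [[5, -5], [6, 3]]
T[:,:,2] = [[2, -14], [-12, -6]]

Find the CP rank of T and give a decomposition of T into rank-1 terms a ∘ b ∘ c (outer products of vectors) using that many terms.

rank(T) = 2

Lower bound: the mode-3 unfolding of T (rows indexed by k, columns by (i,j) = (0,0), (0,1), (1,0), (1,1)) is [[-15, 15, -18, -9], [5, -5, 6, 3], [2, -14, -12, -6]].
There the 2×2 minor on rows k ∈ {0, 2}, columns (i,j) ∈ {(0,0), (0,1)} is det [[-15, 15], [2, -14]] = 180 ≠ 0, so this unfolding has rank ≥ 2; CP rank is at least every unfolding rank, so rank(T) ≥ 2. (Flattening ranks never certify an upper bound on CP rank; for that we must actually write T with 2 rank-1 terms.)
Upper bound — finding two terms. Write S_k = T[:,:,k] for the frontal slices: S₀ = [[-15, 15], [-18, -9]], S₁ = [[5, -5], [6, 3]], S₂ = [[2, -14], [-12, -6]].
If T = a₁ ∘ b₁ ∘ c₁ + a₂ ∘ b₂ ∘ c₂ then each S_k = c₁[k]·a₁b₁ᵀ + c₂[k]·a₂b₂ᵀ. S₀ and S₂ are linearly independent, so a₁b₁ᵀ and a₂b₂ᵀ must span the same plane of matrices: they are the rank-1 matrices of the form x·S₀ + y·S₂.
det(x·S₀ + y·S₂) is 405·x² − 180·y² = 45·(3·x − 2·y)(3·x + 2·y), vanishing at (x:y) = (2:3) and (2:-3).
M₁ = 2·S₀ + 3·S₂ = [[-24, -12], [-72, -36]] = (-12)·[1, 3][2, 1]ᵀ and M₂ = 2·S₀ − 3·S₂ = [[-36, 72], [0, 0]] = (-36)·[1, 0][1, -2]ᵀ, so take a₁ = [1, 3], b₁ = [2, 1], a₂ = [1, 0], b₂ = [1, -2].
Each slice is an integer combination of E₁ = a₁b₁ᵀ and E₂ = a₂b₂ᵀ: S₀ = −3·E₁ − 9·E₂, S₁ = E₁ + 3·E₂, S₂ = −2·E₁ + 6·E₂; reading off coefficients, c₁ = [-3, 1, -2] and c₂ = [-9, 3, 6].
Hence T = [1, 3] ∘ [2, 1] ∘ [-3, 1, -2] + [1, 0] ∘ [1, -2] ∘ [-9, 3, 6], so rank(T) ≤ 2.
These bounds meet, so rank(T) = 2.
Check entry T[0,1,0] = 15: (1)·(1)·(-3) + (1)·(-2)·(-9) = 15.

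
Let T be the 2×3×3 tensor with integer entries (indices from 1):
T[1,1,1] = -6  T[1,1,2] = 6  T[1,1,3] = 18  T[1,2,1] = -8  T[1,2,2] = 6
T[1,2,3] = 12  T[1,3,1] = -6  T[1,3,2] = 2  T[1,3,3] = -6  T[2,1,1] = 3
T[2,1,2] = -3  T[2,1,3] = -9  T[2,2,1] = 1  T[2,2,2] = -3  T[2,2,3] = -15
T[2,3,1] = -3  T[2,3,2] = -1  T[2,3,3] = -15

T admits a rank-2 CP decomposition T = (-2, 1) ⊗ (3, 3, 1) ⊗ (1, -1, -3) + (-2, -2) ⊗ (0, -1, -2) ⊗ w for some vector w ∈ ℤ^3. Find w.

w = (-1, 0, -3)

Subtract the known terms from T to get the rank-1 residual R = (-2, -2) ⊗ (0, -1, -2) ⊗ w, so R[i,j,k] = a[i]·b[j]·w[k]. Pick indices with nonzero a[1]·b[2] = (-2)·(-1) = 2. Only the fibre through (1,2,·) is needed: R[1,2,:] = T[1,2,:] − Σₗ aₗ[1]bₗ[2]cₗ = [-8, 6, 12] − (-2)·(3)·(1, -1, -3) = [-2, 0, -6]. Then w[k] = R[1,2,k] / 2 for each k, giving w = [-2, 0, -6] / 2 = (-1, 0, -3).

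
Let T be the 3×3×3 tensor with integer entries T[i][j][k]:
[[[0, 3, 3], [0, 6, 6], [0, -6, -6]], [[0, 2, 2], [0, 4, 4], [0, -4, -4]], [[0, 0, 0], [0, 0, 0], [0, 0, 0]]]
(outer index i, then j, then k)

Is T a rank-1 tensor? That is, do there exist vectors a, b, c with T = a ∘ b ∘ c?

Yes

If T = a ∘ b ∘ c then every fibre of T is a multiple of the corresponding factor, so read the factors off the fibres through the nonzero entry T[0,0,1] = 3.
The mode-1 fibre T[:,0,1] = [3, 2, 0] gives a = [3, 2, 0] (primitive direction); the mode-2 fibre T[0,:,1] = [3, 6, -6] gives b = [1, 2, -2]; then c[k] = T[0,0,k] / (a[0]·b[0]) = [0, 3, 3] / 3 = [0, 1, 1].
Expanding [3, 2, 0] ∘ [1, 2, -2] ∘ [0, 1, 1] reproduces all 27 entries of T, so T = [3, 2, 0] ∘ [1, 2, -2] ∘ [0, 1, 1] and rank(T) ≤ 1.
Equivalently every frontal slice T[:,:,k] is c[k] times the rank-1 matrix [3, 2, 0] ∘ [1, 2, -2]. So T has rank 1 (it is nonzero).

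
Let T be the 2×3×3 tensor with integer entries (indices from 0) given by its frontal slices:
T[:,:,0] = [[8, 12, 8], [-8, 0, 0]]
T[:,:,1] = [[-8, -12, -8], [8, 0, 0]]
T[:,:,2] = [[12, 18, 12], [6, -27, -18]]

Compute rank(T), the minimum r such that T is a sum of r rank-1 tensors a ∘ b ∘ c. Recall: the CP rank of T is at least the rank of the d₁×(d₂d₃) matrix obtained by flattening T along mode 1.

2

Lower bound: the mode-3 unfolding of T (rows indexed by k, columns by (i,j) = (0,0), (0,1), (0,2), (1,0), (1,1), (1,2)) is [[8, 12, 8, -8, 0, 0], [-8, -12, -8, 8, 0, 0], [12, 18, 12, 6, -27, -18]].
There the 2×2 minor on rows k ∈ {0, 2}, columns (i,j) ∈ {(0,0), (1,0)} is det [[8, -8], [12, 6]] = 144 ≠ 0, so this unfolding has rank ≥ 2; CP rank is at least every unfolding rank, so rank(T) ≥ 2. (This is only a lower bound: in general the CP rank may exceed every unfolding rank, so we still need to exhibit 2 rank-1 terms summing to T.)
Upper bound — finding two terms. Write S_k = T[:,:,k] for the frontal slices: S₀ = [[8, 12, 8], [-8, 0, 0]], S₁ = [[-8, -12, -8], [8, 0, 0]], S₂ = [[12, 18, 12], [6, -27, -18]].
If T = a₁ ∘ b₁ ∘ c₁ + a₂ ∘ b₂ ∘ c₂ then each S_k = c₁[k]·a₁b₁ᵀ + c₂[k]·a₂b₂ᵀ. S₀ and S₂ are linearly independent, so a₁b₁ᵀ and a₂b₂ᵀ must span the same plane of matrices: they are the rank-1 matrices of the form x·S₀ + y·S₂.
The 2×2 minor of x·S₀ + y·S₂ on rows {0,1}, columns {0,1} is 96·x² − 144·xy − 432·y² = 48·(x − 3·y)(2·x + 3·y), vanishing at (x:y) = (3:1) and (3:-2).
M₁ = 3·S₀ + S₂ = [[36, 54, 36], [-18, -27, -18]] = 9·[2, -1][2, 3, 2]ᵀ and M₂ = 3·S₀ − 2·S₂ = [[0, 0, 0], [-36, 54, 36]] = (-18)·[0, 1][2, -3, -2]ᵀ, so take a₁ = [2, -1], b₁ = [2, 3, 2], a₂ = [0, 1], b₂ = [2, -3, -2].
Each slice is an integer combination of E₁ = a₁b₁ᵀ and E₂ = a₂b₂ᵀ: S₀ = 2·E₁ − 2·E₂, S₁ = −2·E₁ + 2·E₂, S₂ = 3·E₁ + 6·E₂; reading off coefficients, c₁ = [2, -2, 3] and c₂ = [-2, 2, 6].
Hence T = [2, -1] ∘ [2, 3, 2] ∘ [2, -2, 3] + [0, 1] ∘ [2, -3, -2] ∘ [-2, 2, 6], so rank(T) ≤ 2.
These bounds meet, so rank(T) = 2.
Check entry T[1,0,0] = -8: (-1)·(2)·(2) + (1)·(2)·(-2) = -8.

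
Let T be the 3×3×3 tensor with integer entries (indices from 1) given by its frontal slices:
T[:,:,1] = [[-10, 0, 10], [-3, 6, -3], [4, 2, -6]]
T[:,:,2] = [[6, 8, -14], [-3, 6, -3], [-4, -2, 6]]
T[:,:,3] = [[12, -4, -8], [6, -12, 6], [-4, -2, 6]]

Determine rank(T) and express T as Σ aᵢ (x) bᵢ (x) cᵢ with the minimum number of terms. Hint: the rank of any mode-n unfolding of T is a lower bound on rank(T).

Lower bound: the mode-1 unfolding of T (rows indexed by i, columns by (j,k) = (1,1), (1,2), (1,3), (2,1), (2,2), (2,3), (3,1), (3,2), (3,3)) is [[-10, 6, 12, 0, 8, -4, 10, -14, -8], [-3, -3, 6, 6, 6, -12, -3, -3, 6], [4, -4, -4, 2, -2, -2, -6, 6, 6]].
There the 2×2 minor on rows i ∈ {1, 2}, columns (j,k) ∈ {(1,1), (1,2)} is det [[-10, 6], [-3, -3]] = 48 ≠ 0, so this unfolding has rank ≥ 2; CP rank is at least every unfolding rank, so rank(T) ≥ 2. (Flattening ranks never certify an upper bound on CP rank; for that we must actually write T with 2 rank-1 terms.)
Upper bound — finding two terms. Write S_k = T[:,:,k] for the frontal slices: S₁ = [[-10, 0, 10], [-3, 6, -3], [4, 2, -6]], S₂ = [[6, 8, -14], [-3, 6, -3], [-4, -2, 6]], S₃ = [[12, -4, -8], [6, -12, 6], [-4, -2, 6]].
If T = a₁ (x) b₁ (x) c₁ + a₂ (x) b₂ (x) c₂ then each S_k = c₁[k]·a₁b₁ᵀ + c₂[k]·a₂b₂ᵀ. S₁ and S₂ are linearly independent, so a₁b₁ᵀ and a₂b₂ᵀ must span the same plane of matrices: they are the rank-1 matrices of the form x·S₁ + y·S₂.
The 2×2 minor of x·S₁ + y·S₂ on rows {1,2}, columns {1,2} is −60·x² + 60·y² = (-60)·(x − y)(x + y), vanishing at (x:y) = (1:1) and (1:-1).
M₁ = S₁ + S₂ = [[-4, 8, -4], [-6, 12, -6], [0, 0, 0]] = (-2)·(2, 3, 0)(1, -2, 1)ᵀ and M₂ = S₁ − S₂ = [[-16, -8, 24], [0, 0, 0], [8, 4, -12]] = (-4)·(2, 0, -1)(2, 1, -3)ᵀ, so take a₁ = (2, 3, 0), b₁ = (1, -2, 1), a₂ = (2, 0, -1), b₂ = (2, 1, -3).
Each slice is an integer combination of E₁ = a₁b₁ᵀ and E₂ = a₂b₂ᵀ: S₁ = −E₁ − 2·E₂, S₂ = −E₁ + 2·E₂, S₃ = 2·E₁ + 2·E₂; reading off coefficients, c₁ = (-1, -1, 2) and c₂ = (-2, 2, 2).
Hence T = (2, 3, 0) (x) (1, -2, 1) (x) (-1, -1, 2) + (2, 0, -1) (x) (2, 1, -3) (x) (-2, 2, 2), so rank(T) ≤ 2.
These bounds meet, so rank(T) = 2.

rank(T) = 2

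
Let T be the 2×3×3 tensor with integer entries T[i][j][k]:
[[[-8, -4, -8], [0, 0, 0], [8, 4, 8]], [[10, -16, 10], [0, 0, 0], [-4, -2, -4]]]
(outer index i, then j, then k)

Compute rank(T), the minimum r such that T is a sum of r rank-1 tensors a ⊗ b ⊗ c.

2

Lower bound: the mode-3 unfolding of T (rows indexed by k, columns by (i,j) = (0,0), (0,1), (0,2), (1,0), (1,1), (1,2)) is [[-8, 0, 8, 10, 0, -4], [-4, 0, 4, -16, 0, -2], [-8, 0, 8, 10, 0, -4]].
There the 2×2 minor on rows k ∈ {0, 1}, columns (i,j) ∈ {(0,0), (1,0)} is det [[-8, 10], [-4, -16]] = 168 ≠ 0, so this unfolding has rank ≥ 2; CP rank is at least every unfolding rank, so rank(T) ≥ 2. (Unfolding ranks only ever bound the CP rank from below — rank(T) can be strictly larger than all of them — so the matching upper bound has to come from an explicit 2-term decomposition.)
Upper bound — finding two terms. Write S_k = T[:,:,k] for the frontal slices: S₀ = [[-8, 0, 8], [10, 0, -4]], S₁ = [[-4, 0, 4], [-16, 0, -2]], S₂ = [[-8, 0, 8], [10, 0, -4]].
If T = a₁ ⊗ b₁ ⊗ c₁ + a₂ ⊗ b₂ ⊗ c₂ then each S_k = c₁[k]·a₁b₁ᵀ + c₂[k]·a₂b₂ᵀ. S₀ and S₁ are linearly independent, so a₁b₁ᵀ and a₂b₂ᵀ must span the same plane of matrices: they are the rank-1 matrices of the form x·S₀ + y·S₁.
The 2×2 minor of x·S₀ + y·S₁ on rows {0,1}, columns {0,2} is −48·x² + 120·xy + 72·y² = (-24)·(x − 3·y)(2·x + y), vanishing at (x:y) = (3:1) and (1:-2).
M₁ = 3·S₀ + S₁ = [[-28, 0, 28], [14, 0, -14]] = (-14)·(2, -1)(1, 0, -1)ᵀ and M₂ = S₀ − 2·S₁ = [[0, 0, 0], [42, 0, 0]] = 42·(0, 1)(1, 0, 0)ᵀ, so take a₁ = (2, -1), b₁ = (1, 0, -1), a₂ = (0, 1), b₂ = (1, 0, 0).
Each slice is an integer combination of E₁ = a₁b₁ᵀ and E₂ = a₂b₂ᵀ: S₀ = −4·E₁ + 6·E₂, S₁ = −2·E₁ − 18·E₂, S₂ = −4·E₁ + 6·E₂; reading off coefficients, c₁ = (-4, -2, -4) and c₂ = (6, -18, 6).
Hence T = (2, -1) ⊗ (1, 0, -1) ⊗ (-4, -2, -4) + (0, 1) ⊗ (1, 0, 0) ⊗ (6, -18, 6), so rank(T) ≤ 2.
These bounds meet, so rank(T) = 2.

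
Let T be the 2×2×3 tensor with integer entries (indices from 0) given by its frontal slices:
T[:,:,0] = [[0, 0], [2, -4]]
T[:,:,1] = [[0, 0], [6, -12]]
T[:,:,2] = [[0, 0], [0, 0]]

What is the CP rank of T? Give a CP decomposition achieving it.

rank(T) = 1

Lower bound: T ≠ 0 (e.g. T[1,0,0] = 2), so rank(T) ≥ 1.
Upper bound: the mode-1 fibre T[:,0,0] = [0, 2] gives a = [0, 1] (primitive direction); the mode-2 fibre T[1,:,0] = [2, -4] gives b = [1, -2]; then c[k] = T[1,0,k] / (a[1]·b[0]) = [2, 6, 0] / 1 = [2, 6, 0].
Expanding [0, 1] ⊗ [1, -2] ⊗ [2, 6, 0] reproduces all 12 entries of T, so T = [0, 1] ⊗ [1, -2] ⊗ [2, 6, 0] and rank(T) ≤ 1.
These bounds meet, so rank(T) = 1.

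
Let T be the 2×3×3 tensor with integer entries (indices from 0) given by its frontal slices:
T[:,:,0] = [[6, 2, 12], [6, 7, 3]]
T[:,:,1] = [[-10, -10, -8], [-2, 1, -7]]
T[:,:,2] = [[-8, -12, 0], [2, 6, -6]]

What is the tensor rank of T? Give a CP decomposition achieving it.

Lower bound: in the mode-3 unfolding of T (rows indexed by k, columns by (i,j)) the 3×3 minor on rows k ∈ {0, 1, 2}, columns (i,j) ∈ {(0,0), (0,1), (0,2)} is det [[6, 2, 12], [-10, -10, -8], [-8, -12, 0]] = 32 ≠ 0, so that unfolding has rank ≥ 3 and hence rank(T) ≥ 3 (CP rank is at least every unfolding rank, though it can be larger).
Upper bound: T is a sum of 3 rank-1 terms, T = [1, -1] ⊗ [1, 2, -1] ⊗ [-2, -2, -4] + [2, 1] ⊗ [0, 1, -1] ⊗ [-1, 1, 0] + [2, 1] ⊗ [1, 1, 1] ⊗ [4, -4, -2] (written with every a and b primitive with positive leading entry and the scale carried by c; CP decompositions are not unique, and this one is verified by expanding entrywise), so rank(T) ≤ 3.
These bounds meet, so rank(T) = 3.

rank(T) = 3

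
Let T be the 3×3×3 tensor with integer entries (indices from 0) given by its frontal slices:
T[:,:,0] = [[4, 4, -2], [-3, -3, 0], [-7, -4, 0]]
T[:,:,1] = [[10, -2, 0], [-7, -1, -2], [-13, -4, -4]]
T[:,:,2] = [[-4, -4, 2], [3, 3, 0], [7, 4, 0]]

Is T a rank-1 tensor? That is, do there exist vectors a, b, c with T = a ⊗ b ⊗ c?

No

The mode-1 unfolding of T (rows indexed by i, columns by (j,k) = (0,0), (0,1), (0,2), (1,0), (1,1), (1,2), (2,0), (2,1), (2,2)) is [[4, 10, -4, 4, -2, -4, -2, 0, 2], [-3, -7, 3, -3, -1, 3, 0, -2, 0], [-7, -13, 7, -4, -4, 4, 0, -4, 0]].
There the 3×3 minor on rows i ∈ {0, 1, 2}, columns (j,k) ∈ {(0,0), (0,1), (1,0)} is det [[4, 10, 4], [-3, -7, -3], [-7, -13, -4]] = 6 ≠ 0, so this unfolding has rank ≥ 3; CP rank is at least every unfolding rank, so rank(T) ≥ 3.
In particular rank(T) ≥ 3 > 1, so T is not rank-1.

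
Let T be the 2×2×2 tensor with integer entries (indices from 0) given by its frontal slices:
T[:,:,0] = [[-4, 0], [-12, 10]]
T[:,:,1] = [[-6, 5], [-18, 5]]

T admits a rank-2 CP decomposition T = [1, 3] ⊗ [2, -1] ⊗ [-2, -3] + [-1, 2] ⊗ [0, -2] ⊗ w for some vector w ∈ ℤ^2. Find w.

w = [-1, 1]

Subtract the known terms from T to get the rank-1 residual R = [-1, 2] ⊗ [0, -2] ⊗ w, so R[i,j,k] = a[i]·b[j]·w[k]. Pick indices with nonzero a[0]·b[1] = (-1)·(-2) = 2. Only the fibre through (0,1,·) is needed: R[0,1,:] = T[0,1,:] − Σₗ aₗ[0]bₗ[1]cₗ = [0, 5] − (1)·(-1)·[-2, -3] = [-2, 2]. Then w[k] = R[0,1,k] / 2 for each k, giving w = [-2, 2] / 2 = [-1, 1].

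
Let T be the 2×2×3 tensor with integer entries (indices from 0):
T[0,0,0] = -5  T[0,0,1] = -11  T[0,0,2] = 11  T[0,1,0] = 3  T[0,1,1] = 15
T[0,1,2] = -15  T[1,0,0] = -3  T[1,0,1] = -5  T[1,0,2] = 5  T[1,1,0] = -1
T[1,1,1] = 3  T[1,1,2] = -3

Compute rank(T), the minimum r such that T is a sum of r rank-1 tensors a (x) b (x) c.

Lower bound: in the mode-3 unfolding of T (rows indexed by k, columns by (i,j)) the 2×2 minor on rows k ∈ {0, 1}, columns (i,j) ∈ {(0,0), (0,1)} is det [[-5, 3], [-11, 15]] = -42 ≠ 0, so that unfolding has rank ≥ 2 and hence rank(T) ≥ 2 (CP rank is at least every unfolding rank, though it can be larger).
Upper bound: with S_k = T[:,:,k], the two rank-1 terms a₁b₁ᵀ, a₂b₂ᵀ are the rank-1 members of the pencil x·S₀ + y·S₁.
det(x·S₀ + y·S₁) is 14·x² + 56·xy + 42·y² = 14·(x + 3·y)(x + y), vanishing at (x:y) = (3:-1) and (1:-1).
M₁ = 3·S₀ − S₁ = [[-4, -6], [-4, -6]] = (-2)·[1, 1][2, 3]ᵀ and M₂ = S₀ − S₁ = [[6, -12], [2, -4]] = 2·[3, 1][1, -2]ᵀ, so take a₁ = [1, 1], b₁ = [2, 3], a₂ = [3, 1], b₂ = [1, -2].
Each slice is an integer combination of E₁ = a₁b₁ᵀ and E₂ = a₂b₂ᵀ: S₀ = −E₁ − E₂, S₁ = −E₁ − 3·E₂, S₂ = E₁ + 3·E₂; reading off coefficients, c₁ = [-1, -1, 1] and c₂ = [-1, -3, 3].
Hence T = [1, 1] (x) [2, 3] (x) [-1, -1, 1] + [3, 1] (x) [1, -2] (x) [-1, -3, 3], so rank(T) ≤ 2.
These bounds meet, so rank(T) = 2.

2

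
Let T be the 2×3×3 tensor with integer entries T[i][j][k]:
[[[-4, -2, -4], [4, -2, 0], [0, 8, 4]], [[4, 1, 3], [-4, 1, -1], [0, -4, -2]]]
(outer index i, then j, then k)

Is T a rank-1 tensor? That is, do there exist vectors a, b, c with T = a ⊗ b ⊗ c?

The mode-3 unfolding of T (rows indexed by k, columns by (i,j) = (0,0), (0,1), (0,2), (1,0), (1,1), (1,2)) is [[-4, 4, 0, 4, -4, 0], [-2, -2, 8, 1, 1, -4], [-4, 0, 4, 3, -1, -2]].
There the 3×3 minor on rows k ∈ {0, 1, 2}, columns (i,j) ∈ {(0,0), (0,1), (0,2)} is det [[-4, 4, 0], [-2, -2, 8], [-4, 0, 4]] = -64 ≠ 0, so this unfolding has rank ≥ 3; CP rank is at least every unfolding rank, so rank(T) ≥ 3.
In particular rank(T) ≥ 3 > 1, so T is not rank-1.

No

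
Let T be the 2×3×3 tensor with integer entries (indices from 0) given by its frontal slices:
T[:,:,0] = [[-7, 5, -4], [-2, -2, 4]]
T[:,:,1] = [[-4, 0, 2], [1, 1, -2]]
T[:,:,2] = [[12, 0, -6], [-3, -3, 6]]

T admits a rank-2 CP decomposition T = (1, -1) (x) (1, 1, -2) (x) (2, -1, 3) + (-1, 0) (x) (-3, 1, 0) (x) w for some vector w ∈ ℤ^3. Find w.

w = (-3, -1, 3)

Subtract the known terms from T to get the rank-1 residual R = (-1, 0) (x) (-3, 1, 0) (x) w, so R[i,j,k] = a[i]·b[j]·w[k]. Pick indices with nonzero a[0]·b[0] = (-1)·(-3) = 3. Only the fibre through (0,0,·) is needed: R[0,0,:] = T[0,0,:] − Σₗ aₗ[0]bₗ[0]cₗ = [-7, -4, 12] − (1)·(1)·(2, -1, 3) = [-9, -3, 9]. Then w[k] = R[0,0,k] / 3 for each k, giving w = [-9, -3, 9] / 3 = (-3, -1, 3).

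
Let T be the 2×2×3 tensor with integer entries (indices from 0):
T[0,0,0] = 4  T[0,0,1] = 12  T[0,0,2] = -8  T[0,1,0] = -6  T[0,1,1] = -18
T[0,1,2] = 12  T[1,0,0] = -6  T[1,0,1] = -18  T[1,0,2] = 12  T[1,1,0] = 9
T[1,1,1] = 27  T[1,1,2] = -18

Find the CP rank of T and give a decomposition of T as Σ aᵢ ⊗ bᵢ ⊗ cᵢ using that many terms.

Lower bound: T ≠ 0 (e.g. T[0,0,0] = 4), so rank(T) ≥ 1.
Upper bound: if T = a ⊗ b ⊗ c then every fibre of T is a multiple of the corresponding factor, so read the factors off the fibres through the nonzero entry T[0,0,0] = 4.
The mode-1 fibre T[:,0,0] = [4, -6] gives a = [2, -3] (primitive direction); the mode-2 fibre T[0,:,0] = [4, -6] gives b = [2, -3]; then c[k] = T[0,0,k] / (a[0]·b[0]) = [4, 12, -8] / 4 = [1, 3, -2].
Expanding [2, -3] ⊗ [2, -3] ⊗ [1, 3, -2] reproduces all 12 entries of T, so T = [2, -3] ⊗ [2, -3] ⊗ [1, 3, -2] and rank(T) ≤ 1.
These bounds meet, so rank(T) = 1.
Check entry T[0,0,2] = -8: (2)·(2)·(-2) = -8.

rank(T) = 1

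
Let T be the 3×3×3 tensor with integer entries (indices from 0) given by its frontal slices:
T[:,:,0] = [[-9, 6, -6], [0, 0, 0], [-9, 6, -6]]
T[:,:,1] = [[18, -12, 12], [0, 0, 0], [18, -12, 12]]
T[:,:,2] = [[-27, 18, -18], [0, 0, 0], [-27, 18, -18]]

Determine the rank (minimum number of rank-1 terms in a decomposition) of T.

1

Lower bound: T ≠ 0 (e.g. T[0,0,0] = -9), so rank(T) ≥ 1.
Upper bound: if T = a ⊗ b ⊗ c then every fibre of T is a multiple of the corresponding factor, so read the factors off the fibres through the nonzero entry T[0,0,0] = -9.
The mode-1 fibre T[:,0,0] = [-9, 0, -9] gives a = (1, 0, 1) (primitive direction); the mode-2 fibre T[0,:,0] = [-9, 6, -6] gives b = (3, -2, 2); then c[k] = T[0,0,k] / (a[0]·b[0]) = [-9, 18, -27] / 3 = (-3, 6, -9).
Expanding (1, 0, 1) ⊗ (3, -2, 2) ⊗ (-3, 6, -9) reproduces all 27 entries of T, so T = (1, 0, 1) ⊗ (3, -2, 2) ⊗ (-3, 6, -9) and rank(T) ≤ 1.
These bounds meet, so rank(T) = 1.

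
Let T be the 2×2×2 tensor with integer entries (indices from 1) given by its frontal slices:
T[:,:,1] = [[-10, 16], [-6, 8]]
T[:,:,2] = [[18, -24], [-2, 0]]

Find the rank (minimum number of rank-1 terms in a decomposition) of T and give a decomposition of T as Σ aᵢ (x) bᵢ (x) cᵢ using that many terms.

rank(T) = 2

Lower bound: in the mode-1 unfolding of T (rows indexed by i, columns by (j,k)) the 2×2 minor on rows i ∈ {1, 2}, columns (j,k) ∈ {(1,1), (1,2)} is det [[-10, 18], [-6, -2]] = 128 ≠ 0, so that unfolding has rank ≥ 2 and hence rank(T) ≥ 2 (CP rank is at least every unfolding rank, though it can be larger).
Upper bound: with S_k = T[:,:,k], the two rank-1 terms a₁b₁ᵀ, a₂b₂ᵀ are the rank-1 members of the pencil x·S₁ + y·S₂.
det(x·S₁ + y·S₂) is 16·x² + 32·xy − 48·y² = 16·(x + 3·y)(x − y), vanishing at (x:y) = (3:-1) and (1:1).
M₁ = 3·S₁ − S₂ = [[-48, 72], [-16, 24]] = (-8)·[3, 1][2, -3]ᵀ and M₂ = S₁ + S₂ = [[8, -8], [-8, 8]] = 8·[1, -1][1, -1]ᵀ, so take a₁ = [3, 1], b₁ = [2, -3], a₂ = [1, -1], b₂ = [1, -1].
Each slice is an integer combination of E₁ = a₁b₁ᵀ and E₂ = a₂b₂ᵀ: S₁ = −2·E₁ + 2·E₂, S₂ = 2·E₁ + 6·E₂; reading off coefficients, c₁ = [-2, 2] and c₂ = [2, 6].
Hence T = [3, 1] (x) [2, -3] (x) [-2, 2] + [1, -1] (x) [1, -1] (x) [2, 6], so rank(T) ≤ 2.
These bounds meet, so rank(T) = 2.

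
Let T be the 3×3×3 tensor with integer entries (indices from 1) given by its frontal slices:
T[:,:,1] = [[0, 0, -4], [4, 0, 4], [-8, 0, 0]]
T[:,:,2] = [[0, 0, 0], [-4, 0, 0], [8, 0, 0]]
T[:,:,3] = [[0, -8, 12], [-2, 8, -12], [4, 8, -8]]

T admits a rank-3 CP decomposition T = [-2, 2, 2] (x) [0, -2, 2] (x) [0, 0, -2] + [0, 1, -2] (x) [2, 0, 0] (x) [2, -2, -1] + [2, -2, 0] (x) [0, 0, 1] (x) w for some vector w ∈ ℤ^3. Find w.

Subtract the known terms from T to get the rank-1 residual R = [2, -2, 0] (x) [0, 0, 1] (x) w, so R[i,j,k] = a[i]·b[j]·w[k]. Pick indices with nonzero a[1]·b[3] = (2)·(1) = 2. Only the fibre through (1,3,·) is needed: R[1,3,:] = T[1,3,:] − Σₗ aₗ[1]bₗ[3]cₗ = [-4, 0, 12] − (-2)·(2)·[0, 0, -2] − (0)·(0)·[2, -2, -1] = [-4, 0, 4]. Then w[k] = R[1,3,k] / 2 for each k, giving w = [-4, 0, 4] / 2 = [-2, 0, 2].

w = [-2, 0, 2]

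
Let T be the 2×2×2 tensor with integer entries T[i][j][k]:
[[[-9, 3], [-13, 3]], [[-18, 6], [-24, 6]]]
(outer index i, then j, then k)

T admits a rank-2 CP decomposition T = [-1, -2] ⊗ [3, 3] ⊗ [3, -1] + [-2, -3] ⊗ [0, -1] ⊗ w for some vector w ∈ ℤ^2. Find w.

Subtract the known terms from T to get the rank-1 residual R = [-2, -3] ⊗ [0, -1] ⊗ w, so R[i,j,k] = a[i]·b[j]·w[k]. Pick indices with nonzero a[0]·b[1] = (-2)·(-1) = 2. Only the fibre through (0,1,·) is needed: R[0,1,:] = T[0,1,:] − Σₗ aₗ[0]bₗ[1]cₗ = [-13, 3] − (-1)·(3)·[3, -1] = [-4, 0]. Then w[k] = R[0,1,k] / 2 for each k, giving w = [-4, 0] / 2 = [-2, 0].

w = [-2, 0]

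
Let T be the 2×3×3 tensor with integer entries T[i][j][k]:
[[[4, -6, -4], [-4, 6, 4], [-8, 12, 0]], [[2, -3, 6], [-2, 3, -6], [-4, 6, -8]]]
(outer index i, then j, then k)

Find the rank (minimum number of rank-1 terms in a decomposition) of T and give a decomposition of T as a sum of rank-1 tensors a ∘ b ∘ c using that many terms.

Lower bound: the mode-3 unfolding of T (rows indexed by k, columns by (i,j) = (0,0), (0,1), (0,2), (1,0), (1,1), (1,2)) is [[4, -4, -8, 2, -2, -4], [-6, 6, 12, -3, 3, 6], [-4, 4, 0, 6, -6, -8]].
There the 2×2 minor on rows k ∈ {0, 2}, columns (i,j) ∈ {(0,0), (0,2)} is det [[4, -8], [-4, 0]] = -32 ≠ 0, so this unfolding has rank ≥ 2; CP rank is at least every unfolding rank, so rank(T) ≥ 2. (Unfolding ranks only ever bound the CP rank from below — rank(T) can be strictly larger than all of them — so the matching upper bound has to come from an explicit 2-term decomposition.)
Upper bound — finding two terms. Write S_k = T[:,:,k] for the frontal slices: S₀ = [[4, -4, -8], [2, -2, -4]], S₁ = [[-6, 6, 12], [-3, 3, 6]], S₂ = [[-4, 4, 0], [6, -6, -8]].
If T = a₁ ∘ b₁ ∘ c₁ + a₂ ∘ b₂ ∘ c₂ then each S_k = c₁[k]·a₁b₁ᵀ + c₂[k]·a₂b₂ᵀ. S₀ and S₂ are linearly independent, so a₁b₁ᵀ and a₂b₂ᵀ must span the same plane of matrices: they are the rank-1 matrices of the form x·S₀ + y·S₂.
The 2×2 minor of x·S₀ + y·S₂ on rows {0,1}, columns {0,2} is 32·xy + 32·y² = 32·(y)(x + y), vanishing at (x:y) = (1:0) and (1:-1).
M₁ = S₀ = [[4, -4, -8], [2, -2, -4]] = 2·(2, 1)(1, -1, -2)ᵀ and M₂ = S₀ − S₂ = [[8, -8, -8], [-4, 4, 4]] = 4·(2, -1)(1, -1, -1)ᵀ, so take a₁ = (2, 1), b₁ = (1, -1, -2), a₂ = (2, -1), b₂ = (1, -1, -1).
Each slice is an integer combination of E₁ = a₁b₁ᵀ and E₂ = a₂b₂ᵀ: S₀ = 2·E₁, S₁ = −3·E₁, S₂ = 2·E₁ − 4·E₂; reading off coefficients, c₁ = (2, -3, 2) and c₂ = (0, 0, -4).
Hence T = (2, 1) ∘ (1, -1, -2) ∘ (2, -3, 2) + (2, -1) ∘ (1, -1, -1) ∘ (0, 0, -4), so rank(T) ≤ 2.
These bounds meet, so rank(T) = 2.
Check entry T[1,2,0] = -4: (1)·(-2)·(2) + (-1)·(-1)·(0) = -4.

rank(T) = 2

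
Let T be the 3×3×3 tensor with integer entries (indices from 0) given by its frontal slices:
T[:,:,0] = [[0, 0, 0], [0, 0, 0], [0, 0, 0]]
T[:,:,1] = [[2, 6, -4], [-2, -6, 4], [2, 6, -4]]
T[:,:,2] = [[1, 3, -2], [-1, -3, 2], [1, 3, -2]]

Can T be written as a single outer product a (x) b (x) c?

If T = a (x) b (x) c then every fibre of T is a multiple of the corresponding factor, so read the factors off the fibres through the nonzero entry T[0,0,1] = 2.
The mode-1 fibre T[:,0,1] = [2, -2, 2] gives a = [1, -1, 1] (primitive direction); the mode-2 fibre T[0,:,1] = [2, 6, -4] gives b = [1, 3, -2]; then c[k] = T[0,0,k] / (a[0]·b[0]) = [0, 2, 1] / 1 = [0, 2, 1].
Expanding [1, -1, 1] (x) [1, 3, -2] (x) [0, 2, 1] reproduces all 27 entries of T, so T = [1, -1, 1] (x) [1, 3, -2] (x) [0, 2, 1] and rank(T) ≤ 1.
Equivalently every frontal slice T[:,:,k] is c[k] times the rank-1 matrix [1, -1, 1] (x) [1, 3, -2]. So T has rank 1 (it is nonzero).

Yes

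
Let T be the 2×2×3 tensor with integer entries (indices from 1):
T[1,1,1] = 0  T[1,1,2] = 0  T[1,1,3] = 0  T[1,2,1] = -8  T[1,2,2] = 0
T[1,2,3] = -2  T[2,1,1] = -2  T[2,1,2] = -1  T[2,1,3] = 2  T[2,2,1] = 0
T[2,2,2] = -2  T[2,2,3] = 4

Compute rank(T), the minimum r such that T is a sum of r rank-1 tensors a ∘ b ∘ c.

Lower bound: in the mode-3 unfolding of T (rows indexed by k, columns by (i,j)) the 3×3 minor on rows k ∈ {1, 2, 3}, columns (i,j) ∈ {(1,2), (2,1), (2,2)} is det [[-8, -2, 0], [0, -1, -2], [-2, 2, 4]] = -8 ≠ 0, so that unfolding has rank ≥ 3 and hence rank(T) ≥ 3 (CP rank is at least every unfolding rank, though it can be larger).
Upper bound: T is a sum of 3 rank-1 terms, T = [0, 1] ∘ [1, 1] ∘ [-2, -1, 2] + [1, 0] ∘ [0, 1] ∘ [-4, -2, 2] + [2, -1] ∘ [0, 1] ∘ [-2, 1, -2] (one valid choice — decompositions are not unique — normalised so each a, b is primitive with positive first nonzero entry; check it by expanding all entries), so rank(T) ≤ 3.
These bounds meet, so rank(T) = 3.

3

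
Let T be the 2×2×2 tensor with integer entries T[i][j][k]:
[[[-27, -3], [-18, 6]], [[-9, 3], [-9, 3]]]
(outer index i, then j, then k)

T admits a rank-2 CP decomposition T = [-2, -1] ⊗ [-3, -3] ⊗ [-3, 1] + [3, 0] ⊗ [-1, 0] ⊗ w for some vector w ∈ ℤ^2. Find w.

w = [3, 3]

Subtract the known terms from T to get the rank-1 residual R = [3, 0] ⊗ [-1, 0] ⊗ w, so R[i,j,k] = a[i]·b[j]·w[k]. Pick indices with nonzero a[0]·b[0] = (3)·(-1) = -3. Only the fibre through (0,0,·) is needed: R[0,0,:] = T[0,0,:] − Σₗ aₗ[0]bₗ[0]cₗ = [-27, -3] − (-2)·(-3)·[-3, 1] = [-9, -9]. Then w[k] = R[0,0,k] / -3 for each k, giving w = [-9, -9] / -3 = [3, 3].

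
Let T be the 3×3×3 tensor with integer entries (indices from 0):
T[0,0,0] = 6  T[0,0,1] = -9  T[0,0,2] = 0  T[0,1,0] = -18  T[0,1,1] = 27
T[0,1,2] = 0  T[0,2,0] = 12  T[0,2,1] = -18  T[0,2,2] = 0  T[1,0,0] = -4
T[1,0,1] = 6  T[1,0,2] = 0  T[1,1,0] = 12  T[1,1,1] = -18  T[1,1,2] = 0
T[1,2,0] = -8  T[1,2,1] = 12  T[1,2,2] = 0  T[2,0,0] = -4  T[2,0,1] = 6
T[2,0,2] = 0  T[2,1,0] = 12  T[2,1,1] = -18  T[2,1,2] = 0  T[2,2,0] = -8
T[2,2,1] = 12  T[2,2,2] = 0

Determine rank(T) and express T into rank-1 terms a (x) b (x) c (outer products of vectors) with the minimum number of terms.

Lower bound: T ≠ 0 (e.g. T[0,0,0] = 6), so rank(T) ≥ 1.
Upper bound: if T = a (x) b (x) c then every fibre of T is a multiple of the corresponding factor, so read the factors off the fibres through the nonzero entry T[0,0,0] = 6.
The mode-1 fibre T[:,0,0] = [6, -4, -4] gives a = (3, -2, -2) (primitive direction); the mode-2 fibre T[0,:,0] = [6, -18, 12] gives b = (1, -3, 2); then c[k] = T[0,0,k] / (a[0]·b[0]) = [6, -9, 0] / 3 = (2, -3, 0).
Expanding (3, -2, -2) (x) (1, -3, 2) (x) (2, -3, 0) reproduces all 27 entries of T, so T = (3, -2, -2) (x) (1, -3, 2) (x) (2, -3, 0) and rank(T) ≤ 1.
These bounds meet, so rank(T) = 1.

rank(T) = 1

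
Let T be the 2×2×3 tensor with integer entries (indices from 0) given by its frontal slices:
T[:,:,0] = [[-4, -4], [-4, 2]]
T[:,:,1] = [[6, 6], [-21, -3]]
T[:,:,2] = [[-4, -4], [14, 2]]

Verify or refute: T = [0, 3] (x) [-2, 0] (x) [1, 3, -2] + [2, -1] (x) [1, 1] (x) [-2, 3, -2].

Yes

Reconstruct entrywise from the claimed factors. For example, T[0,1,0] = -4 and Σₗ aₗ[0]bₗ[1]cₗ[0] = (0)·(0)·(1) + (2)·(1)·(-2) = -4; checking all 12 entries, every one matches. The claim holds.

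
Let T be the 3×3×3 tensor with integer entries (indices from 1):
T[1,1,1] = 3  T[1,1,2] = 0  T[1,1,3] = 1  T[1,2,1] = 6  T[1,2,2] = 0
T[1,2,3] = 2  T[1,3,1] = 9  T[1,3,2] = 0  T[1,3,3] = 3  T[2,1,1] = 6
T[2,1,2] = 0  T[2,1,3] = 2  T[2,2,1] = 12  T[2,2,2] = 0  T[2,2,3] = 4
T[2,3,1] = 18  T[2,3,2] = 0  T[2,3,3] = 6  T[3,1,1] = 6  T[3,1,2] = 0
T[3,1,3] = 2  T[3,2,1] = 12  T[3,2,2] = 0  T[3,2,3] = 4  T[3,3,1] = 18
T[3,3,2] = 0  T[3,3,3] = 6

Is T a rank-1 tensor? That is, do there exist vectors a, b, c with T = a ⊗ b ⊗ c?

If T = a ⊗ b ⊗ c then every fibre of T is a multiple of the corresponding factor, so read the factors off the fibres through the nonzero entry T[1,1,1] = 3.
The mode-1 fibre T[:,1,1] = [3, 6, 6] gives a = [1, 2, 2] (primitive direction); the mode-2 fibre T[1,:,1] = [3, 6, 9] gives b = [1, 2, 3]; then c[k] = T[1,1,k] / (a[1]·b[1]) = [3, 0, 1] / 1 = [3, 0, 1].
Expanding [1, 2, 2] ⊗ [1, 2, 3] ⊗ [3, 0, 1] reproduces all 27 entries of T, so T = [1, 2, 2] ⊗ [1, 2, 3] ⊗ [3, 0, 1] and rank(T) ≤ 1.
Equivalently every frontal slice T[:,:,k] is c[k] times the rank-1 matrix [1, 2, 2] ⊗ [1, 2, 3]. So T has rank 1 (it is nonzero).

Yes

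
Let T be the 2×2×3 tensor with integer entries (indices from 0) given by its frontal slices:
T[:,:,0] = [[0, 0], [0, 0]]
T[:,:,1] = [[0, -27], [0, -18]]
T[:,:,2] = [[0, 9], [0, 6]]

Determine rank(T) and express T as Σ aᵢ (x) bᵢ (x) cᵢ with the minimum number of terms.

rank(T) = 1

Lower bound: T ≠ 0 (e.g. T[0,1,1] = -27), so rank(T) ≥ 1.
Upper bound: if T = a (x) b (x) c then every fibre of T is a multiple of the corresponding factor, so read the factors off the fibres through the nonzero entry T[0,1,1] = -27.
The mode-1 fibre T[:,1,1] = [-27, -18] gives a = [3, 2] (primitive direction); the mode-2 fibre T[0,:,1] = [0, -27] gives b = [0, 1]; then c[k] = T[0,1,k] / (a[0]·b[1]) = [0, -27, 9] / 3 = [0, -9, 3].
Expanding [3, 2] (x) [0, 1] (x) [0, -9, 3] reproduces all 12 entries of T, so T = [3, 2] (x) [0, 1] (x) [0, -9, 3] and rank(T) ≤ 1.
These bounds meet, so rank(T) = 1.
Check entry T[0,1,1] = -27: (3)·(1)·(-9) = -27.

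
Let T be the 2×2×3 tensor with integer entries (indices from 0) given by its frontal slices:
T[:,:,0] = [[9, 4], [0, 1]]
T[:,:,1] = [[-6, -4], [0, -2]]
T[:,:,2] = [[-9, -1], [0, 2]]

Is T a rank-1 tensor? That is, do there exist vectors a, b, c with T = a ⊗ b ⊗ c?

The mode-2 unfolding of T (rows indexed by j, columns by (i,k) = (0,0), (0,1), (0,2), (1,0), (1,1), (1,2)) is [[9, -6, -9, 0, 0, 0], [4, -4, -1, 1, -2, 2]].
There the 2×2 minor on rows j ∈ {0, 1}, columns (i,k) ∈ {(0,0), (0,1)} is det [[9, -6], [4, -4]] = -12 ≠ 0, so this unfolding has rank ≥ 2; CP rank is at least every unfolding rank, so rank(T) ≥ 2.
In particular rank(T) ≥ 2 > 1, so T is not rank-1.

No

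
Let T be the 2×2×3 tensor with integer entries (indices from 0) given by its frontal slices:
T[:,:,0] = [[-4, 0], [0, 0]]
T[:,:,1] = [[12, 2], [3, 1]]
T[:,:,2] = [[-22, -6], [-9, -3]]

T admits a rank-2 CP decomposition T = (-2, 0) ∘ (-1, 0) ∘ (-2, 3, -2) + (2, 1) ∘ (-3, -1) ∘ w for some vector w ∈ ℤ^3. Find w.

Subtract the known terms from T to get the rank-1 residual R = (2, 1) ∘ (-3, -1) ∘ w, so R[i,j,k] = a[i]·b[j]·w[k]. Pick indices with nonzero a[0]·b[0] = (2)·(-3) = -6. Only the fibre through (0,0,·) is needed: R[0,0,:] = T[0,0,:] − Σₗ aₗ[0]bₗ[0]cₗ = [-4, 12, -22] − (-2)·(-1)·(-2, 3, -2) = [0, 6, -18]. Then w[k] = R[0,0,k] / -6 for each k, giving w = [0, 6, -18] / -6 = (0, -1, 3).

w = (0, -1, 3)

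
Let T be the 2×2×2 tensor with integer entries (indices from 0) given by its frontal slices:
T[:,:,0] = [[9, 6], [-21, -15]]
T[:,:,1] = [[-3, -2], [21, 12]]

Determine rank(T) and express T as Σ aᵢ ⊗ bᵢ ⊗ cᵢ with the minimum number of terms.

Lower bound: the mode-2 unfolding of T (rows indexed by j, columns by (i,k) = (0,0), (0,1), (1,0), (1,1)) is [[9, -3, -21, 21], [6, -2, -15, 12]].
There the 2×2 minor on rows j ∈ {0, 1}, columns (i,k) ∈ {(0,0), (1,0)} is det [[9, -21], [6, -15]] = -9 ≠ 0, so this unfolding has rank ≥ 2; CP rank is at least every unfolding rank, so rank(T) ≥ 2. (Unfolding ranks only ever bound the CP rank from below — rank(T) can be strictly larger than all of them — so the matching upper bound has to come from an explicit 2-term decomposition.)
Upper bound — finding two terms. Write S_k = T[:,:,k] for the frontal slices: S₀ = [[9, 6], [-21, -15]], S₁ = [[-3, -2], [21, 12]].
If T = a₁ ⊗ b₁ ⊗ c₁ + a₂ ⊗ b₂ ⊗ c₂ then each S_k = c₁[k]·a₁b₁ᵀ + c₂[k]·a₂b₂ᵀ. S₀ and S₁ are linearly independent, so a₁b₁ᵀ and a₂b₂ᵀ must span the same plane of matrices: they are the rank-1 matrices of the form x·S₀ + y·S₁.
det(x·S₀ + y·S₁) is −9·x² − 15·xy + 6·y² = (-3)·(x + 2·y)(3·x − y), vanishing at (x:y) = (2:-1) and (1:3).
M₁ = 2·S₀ − S₁ = [[21, 14], [-63, -42]] = 7·(1, -3)(3, 2)ᵀ and M₂ = S₀ + 3·S₁ = [[0, 0], [42, 21]] = 21·(0, 1)(2, 1)ᵀ, so take a₁ = (1, -3), b₁ = (3, 2), a₂ = (0, 1), b₂ = (2, 1).
Each slice is an integer combination of E₁ = a₁b₁ᵀ and E₂ = a₂b₂ᵀ: S₀ = 3·E₁ + 3·E₂, S₁ = −E₁ + 6·E₂; reading off coefficients, c₁ = (3, -1) and c₂ = (3, 6).
Hence T = (1, -3) ⊗ (3, 2) ⊗ (3, -1) + (0, 1) ⊗ (2, 1) ⊗ (3, 6), so rank(T) ≤ 2.
These bounds meet, so rank(T) = 2.
Check entry T[0,1,1] = -2: (1)·(2)·(-1) + (0)·(1)·(6) = -2.

rank(T) = 2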